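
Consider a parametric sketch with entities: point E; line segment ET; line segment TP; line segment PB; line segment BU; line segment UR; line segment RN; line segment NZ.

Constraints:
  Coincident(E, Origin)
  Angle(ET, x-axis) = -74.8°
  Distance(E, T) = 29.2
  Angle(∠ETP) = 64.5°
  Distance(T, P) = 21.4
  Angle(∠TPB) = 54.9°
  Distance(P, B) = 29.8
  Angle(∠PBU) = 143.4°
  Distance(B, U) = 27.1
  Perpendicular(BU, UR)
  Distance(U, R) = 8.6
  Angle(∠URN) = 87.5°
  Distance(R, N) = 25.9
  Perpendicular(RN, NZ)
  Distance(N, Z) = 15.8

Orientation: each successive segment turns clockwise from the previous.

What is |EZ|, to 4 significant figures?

9.947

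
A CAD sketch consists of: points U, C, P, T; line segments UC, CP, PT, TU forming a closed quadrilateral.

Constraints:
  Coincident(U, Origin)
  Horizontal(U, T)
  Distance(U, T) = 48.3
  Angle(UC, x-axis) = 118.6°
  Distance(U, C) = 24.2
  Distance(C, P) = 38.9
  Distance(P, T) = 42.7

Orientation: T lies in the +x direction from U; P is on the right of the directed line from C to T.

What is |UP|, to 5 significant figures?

14.706

U is at the origin; UT is horizontal with |UT| = 48.3 and T in +x, so T = (48.3, 0). UC runs at 118.6° with |UC| = 24.2, so C = (-11.584, 21.247). P is determined by |CP| = 38.9 and |PT| = 42.7 together: it lies at the intersection of circle(C, 38.9) and circle(T, 42.7). With |CT| = 63.542, the foot of the radical line on CT is 29.331 from C and the perpendicular offset is √(38.9² − 29.331²) = 25.552. Taking the right-of-CT solution: P = (7.5142, -12.642).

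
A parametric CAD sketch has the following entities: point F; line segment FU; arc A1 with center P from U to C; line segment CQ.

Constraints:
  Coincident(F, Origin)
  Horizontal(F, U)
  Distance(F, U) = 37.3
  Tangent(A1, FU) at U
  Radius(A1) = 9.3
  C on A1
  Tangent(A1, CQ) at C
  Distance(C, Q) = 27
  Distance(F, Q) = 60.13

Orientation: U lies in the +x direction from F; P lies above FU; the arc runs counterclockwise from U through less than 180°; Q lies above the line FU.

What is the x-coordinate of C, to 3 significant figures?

46.6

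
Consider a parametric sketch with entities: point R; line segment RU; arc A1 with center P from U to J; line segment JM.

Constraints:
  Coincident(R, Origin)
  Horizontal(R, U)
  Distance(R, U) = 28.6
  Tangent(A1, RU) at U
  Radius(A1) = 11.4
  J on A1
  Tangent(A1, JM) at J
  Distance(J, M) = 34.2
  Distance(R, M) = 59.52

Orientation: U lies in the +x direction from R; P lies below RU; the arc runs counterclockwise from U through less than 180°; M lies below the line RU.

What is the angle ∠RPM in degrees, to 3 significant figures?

126°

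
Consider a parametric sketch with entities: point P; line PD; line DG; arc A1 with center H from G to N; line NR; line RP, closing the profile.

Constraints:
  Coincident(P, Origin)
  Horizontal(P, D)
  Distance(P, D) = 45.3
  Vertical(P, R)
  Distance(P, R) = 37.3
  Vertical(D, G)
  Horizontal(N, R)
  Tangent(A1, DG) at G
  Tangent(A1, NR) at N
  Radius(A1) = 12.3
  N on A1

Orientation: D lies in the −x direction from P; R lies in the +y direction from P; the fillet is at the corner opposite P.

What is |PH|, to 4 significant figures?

41.40

PR is vertical with |PR| = 37.3 and R on the +y side, so R = (0.000, 37.30). The virtual corner opposite P is at (-45.30, 37.30). Tangency of A1 to DG means the radius HG is perpendicular to DG and the tangent condition forces HN to be normal to NR, with radius 12.3, so the center H sits 12.3 in from both sides at H = (-33.00, 25.00). Then |PH| = |H − P| = 41.40.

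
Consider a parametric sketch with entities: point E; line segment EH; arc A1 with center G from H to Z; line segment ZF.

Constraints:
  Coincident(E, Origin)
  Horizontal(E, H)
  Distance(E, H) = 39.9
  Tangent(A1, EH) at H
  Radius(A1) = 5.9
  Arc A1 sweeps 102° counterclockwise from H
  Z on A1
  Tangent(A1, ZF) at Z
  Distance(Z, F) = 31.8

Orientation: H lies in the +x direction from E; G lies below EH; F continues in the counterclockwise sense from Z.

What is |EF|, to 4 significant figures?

55.87

E is at the origin; E and H share the same y with |EH| = 39.9 and H on the +x side, so H = (39.90, 0.000). Since A1 is tangent to EH there, GH ⟂ EH, so G = H + (0, -5.9) = (39.90, -5.900). On A1, H sits at bearing 90° from G; a 102° counterclockwise sweep puts Z at bearing 192°, so Z = G + 5.9·(cos 192°, sin 192°) = (34.13, -7.127). Tangency of A1 to ZF means the radius GZ is perpendicular to ZF, so ZF runs along (−sin 192°, cos 192°); with |ZF| = 31.8, F = (40.74, -38.23). Then |EF| = |F − E| = 55.87.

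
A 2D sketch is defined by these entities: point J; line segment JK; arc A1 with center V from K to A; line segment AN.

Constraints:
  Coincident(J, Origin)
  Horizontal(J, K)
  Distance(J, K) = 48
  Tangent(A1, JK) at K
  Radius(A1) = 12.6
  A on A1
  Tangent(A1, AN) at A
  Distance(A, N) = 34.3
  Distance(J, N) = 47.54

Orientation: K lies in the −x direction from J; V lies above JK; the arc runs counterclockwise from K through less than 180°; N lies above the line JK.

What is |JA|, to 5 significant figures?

37.088

Checks: ∠(VK, KJ) = 90.00° ✓; |VK| = 12.60 ✓; |VA| = 12.60 ✓; ∠(VA, AN) = 90.00° ✓; |AN| = 34.30 ✓; |JN| = 47.54 ✓.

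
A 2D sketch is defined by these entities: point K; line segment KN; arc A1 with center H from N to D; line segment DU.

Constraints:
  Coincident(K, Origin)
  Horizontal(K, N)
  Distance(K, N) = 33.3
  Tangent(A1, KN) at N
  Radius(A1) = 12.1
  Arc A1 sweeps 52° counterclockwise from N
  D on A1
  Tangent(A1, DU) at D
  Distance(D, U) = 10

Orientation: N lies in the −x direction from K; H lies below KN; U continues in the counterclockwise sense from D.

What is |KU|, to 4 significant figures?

50.57

K is at the origin; K and N share the same y with |KN| = 33.3 and N on the −x side, so N = (-33.30, 0.000). Since A1 is tangent to KN there, HN ⟂ KN, so H = N + (0, -12.1) = (-33.30, -12.10). On A1, N sits at bearing 90° from H; a 52° counterclockwise sweep puts D at bearing 142°, so D = H + 12.1·(cos 142°, sin 142°) = (-42.83, -4.650). The tangent condition forces HD to be normal to DU, so DU runs along (−sin 142°, cos 142°); with |DU| = 10.0, U = (-48.99, -12.53). Then |KU| = |U − K| = 50.57.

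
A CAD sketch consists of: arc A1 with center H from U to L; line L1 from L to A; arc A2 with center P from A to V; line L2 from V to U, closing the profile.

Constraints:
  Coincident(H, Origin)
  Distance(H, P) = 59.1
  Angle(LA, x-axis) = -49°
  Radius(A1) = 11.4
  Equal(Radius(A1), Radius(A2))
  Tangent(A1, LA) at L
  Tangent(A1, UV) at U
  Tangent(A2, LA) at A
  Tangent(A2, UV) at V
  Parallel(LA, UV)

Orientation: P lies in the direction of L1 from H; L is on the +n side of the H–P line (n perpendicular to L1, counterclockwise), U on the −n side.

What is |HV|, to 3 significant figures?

60.2

The slot axis is L1's direction at -49.0°, so u = (cos -49.0°, sin -49.0°) = (0.656, -0.755) and n = (−sin -49.0°, cos -49.0°) = (0.755, 0.656). H is at the origin and P lies 59.1 along u from H, so P = 59.1·u = (38.8, -44.6). Tangency of A1 to both parallel lines with radius 11.4 puts L and U at H ± 11.4·n: L = (8.60, 7.48), U = (-8.60, -7.48). Equal radii place A and V the same way about P: A = P + 11.4·n = (47.4, -37.1), V = P − 11.4·n = (30.2, -52.1). Then |HV| = |V − H| = 60.2.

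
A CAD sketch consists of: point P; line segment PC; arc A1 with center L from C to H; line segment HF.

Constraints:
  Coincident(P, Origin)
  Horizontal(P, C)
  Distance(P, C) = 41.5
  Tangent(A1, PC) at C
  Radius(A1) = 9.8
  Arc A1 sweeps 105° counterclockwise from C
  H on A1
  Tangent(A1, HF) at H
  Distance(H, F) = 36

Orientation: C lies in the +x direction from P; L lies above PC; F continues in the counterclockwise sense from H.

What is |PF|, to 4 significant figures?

62.88

P is at the origin; PC is horizontal with |PC| = 41.5 and C on the +x side, so C = (41.50, 0.000). The tangent condition forces LC to be normal to PC, so L = C + (0, 9.8) = (41.50, 9.800). On A1, C sits at bearing -90° from L; a 105° counterclockwise sweep puts H at bearing 15°, so H = L + 9.8·(cos 15°, sin 15°) = (50.97, 12.34). A1 meets HF tangentially, so LH is at right angles to HF, so HF runs along (−sin 15°, cos 15°); with |HF| = 36.0, F = (41.65, 47.11). Then |PF| = |F − P| = 62.88.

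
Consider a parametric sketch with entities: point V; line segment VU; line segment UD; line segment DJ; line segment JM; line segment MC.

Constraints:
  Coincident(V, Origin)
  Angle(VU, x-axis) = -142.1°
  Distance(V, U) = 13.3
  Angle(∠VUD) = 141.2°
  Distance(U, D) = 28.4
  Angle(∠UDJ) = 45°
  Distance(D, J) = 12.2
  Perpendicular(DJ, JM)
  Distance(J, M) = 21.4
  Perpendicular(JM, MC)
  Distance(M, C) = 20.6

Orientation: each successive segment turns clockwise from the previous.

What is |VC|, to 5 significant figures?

41.704

V is at the origin; VU runs at -142.1° with length 13.3, so U = (-10.495, -8.1700). ∠VUD = 141.2° gives UD at 179.10° from the x-axis; with |UD| = 28.4, D = (-38.891, -7.7239). ∠UDJ = 45.0° gives DJ at 44.100° from the x-axis; with |DJ| = 12.2, J = (-30.130, 0.76623). DJ ⟂ JM, so JM runs at -45.900°; with |JM| = 21.4, M = (-15.238, -14.602). The perpendicularity gives MC at right angles to JM, so MC runs at -135.90°; with |MC| = 20.6, C = (-30.031, -28.937). Then |VC| = |C − V| = 41.704.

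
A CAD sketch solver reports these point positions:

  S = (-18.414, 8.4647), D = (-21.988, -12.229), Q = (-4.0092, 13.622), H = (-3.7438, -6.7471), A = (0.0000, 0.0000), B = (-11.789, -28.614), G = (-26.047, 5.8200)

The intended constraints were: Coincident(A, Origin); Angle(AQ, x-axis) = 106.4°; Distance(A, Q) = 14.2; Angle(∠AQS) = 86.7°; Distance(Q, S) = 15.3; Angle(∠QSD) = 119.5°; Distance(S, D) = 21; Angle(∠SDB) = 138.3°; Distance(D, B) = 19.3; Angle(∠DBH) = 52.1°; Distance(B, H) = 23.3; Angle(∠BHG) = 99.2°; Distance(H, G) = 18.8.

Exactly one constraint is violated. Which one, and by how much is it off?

Distance(H, G) = 18.8 — off by 6.80.

A = (0.00, 0.00) ✓; AQ at 106.4° ✓; |AQ| = 14.20 ✓; ∠AQS = 86.70° ✓; |QS| = 15.30 ✓; ∠QSD = 119.5° ✓; |SD| = 21.00 ✓; ∠SDB = 138.3° ✓; |DB| = 19.30 ✓; ∠DBH = 52.10° ✓; |BH| = 23.30 ✓; ∠BHG = 99.20° ✓; |HG| = 25.60 ✗.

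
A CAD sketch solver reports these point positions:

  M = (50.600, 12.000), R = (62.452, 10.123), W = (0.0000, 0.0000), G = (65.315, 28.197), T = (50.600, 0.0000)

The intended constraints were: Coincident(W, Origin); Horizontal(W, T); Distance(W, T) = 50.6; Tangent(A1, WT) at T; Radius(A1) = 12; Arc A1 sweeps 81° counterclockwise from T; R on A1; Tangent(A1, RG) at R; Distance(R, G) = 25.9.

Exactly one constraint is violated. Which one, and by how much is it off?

Distance(R, G) = 25.9 — off by 7.60.

W = (0.00, 0.00) ✓; W.y = 0.00, T.y = 0.00 ✓; |WT| = 50.60 ✓; ∠(MT, TW) = 90.00° ✓; |MT| = 12.00 ✓; bearing(M→R) − bearing(M→T) = 81.00° ✓; |MR| = 12.00 ✓; ∠(MR, RG) = 90.00° ✓; |RG| = 18.30 ✗.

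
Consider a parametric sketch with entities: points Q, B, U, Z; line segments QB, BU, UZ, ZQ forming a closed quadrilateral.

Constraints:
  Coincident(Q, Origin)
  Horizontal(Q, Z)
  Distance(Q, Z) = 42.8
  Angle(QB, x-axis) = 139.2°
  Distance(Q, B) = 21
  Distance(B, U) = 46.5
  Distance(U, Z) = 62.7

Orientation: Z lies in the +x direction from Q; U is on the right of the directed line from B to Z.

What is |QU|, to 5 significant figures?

34.254

Q is at the origin; QZ is horizontal with |QZ| = 42.8 and Z in +x, so Z = (42.8, 0). QB runs at 139.2° with |QB| = 21.0, so B = (-15.897, 13.722). U is determined by |BU| = 46.5 and |UZ| = 62.7 together: it lies at the intersection of circle(B, 46.5) and circle(Z, 62.7). With |BZ| = 60.279, the foot of the radical line on BZ is 15.466 from B and the perpendicular offset is √(46.5² − 15.466²) = 43.853. Taking the right-of-BZ solution: U = (-10.819, -32.500).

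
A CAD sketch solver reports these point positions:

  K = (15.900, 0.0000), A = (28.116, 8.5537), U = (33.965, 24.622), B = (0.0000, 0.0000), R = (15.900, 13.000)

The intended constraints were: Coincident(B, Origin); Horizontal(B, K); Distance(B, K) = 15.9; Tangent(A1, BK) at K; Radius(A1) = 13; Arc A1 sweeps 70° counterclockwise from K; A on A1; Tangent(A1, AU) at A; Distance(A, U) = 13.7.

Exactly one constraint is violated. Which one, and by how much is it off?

Distance(A, U) = 13.7 — off by 3.40.

B = (0.00, 0.00) ✓; B.y = 0.00, K.y = 0.00 ✓; |BK| = 15.90 ✓; ∠(RK, KB) = 90.00° ✓; |RK| = 13.00 ✓; bearing(R→A) − bearing(R→K) = 70.00° ✓; |RA| = 13.00 ✓; ∠(RA, AU) = 90.00° ✓; |AU| = 17.10 ✗.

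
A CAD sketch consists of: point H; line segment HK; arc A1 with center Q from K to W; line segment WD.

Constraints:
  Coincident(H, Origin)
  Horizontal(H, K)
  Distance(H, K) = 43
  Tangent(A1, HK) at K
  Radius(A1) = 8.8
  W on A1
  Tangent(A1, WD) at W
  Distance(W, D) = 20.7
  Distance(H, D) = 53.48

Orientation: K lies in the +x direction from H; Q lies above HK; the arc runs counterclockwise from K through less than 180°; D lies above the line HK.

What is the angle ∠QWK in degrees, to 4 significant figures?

33.96°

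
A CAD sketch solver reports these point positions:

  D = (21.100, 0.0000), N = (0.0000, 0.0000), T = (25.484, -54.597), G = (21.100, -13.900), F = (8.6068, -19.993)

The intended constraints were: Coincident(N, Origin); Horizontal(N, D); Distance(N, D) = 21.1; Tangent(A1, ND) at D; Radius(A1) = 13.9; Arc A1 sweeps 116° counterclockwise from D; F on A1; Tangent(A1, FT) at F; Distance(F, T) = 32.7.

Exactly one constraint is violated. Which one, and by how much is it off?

Distance(F, T) = 32.7 — off by 5.80.

N = (0.00, 0.00) ✓; N.y = 0.00, D.y = 0.00 ✓; |ND| = 21.10 ✓; ∠(GD, DN) = 90.00° ✓; |GD| = 13.90 ✓; bearing(G→F) − bearing(G→D) = 116.0° ✓; |GF| = 13.90 ✓; ∠(GF, FT) = 90.00° ✓; |FT| = 38.50 ✗.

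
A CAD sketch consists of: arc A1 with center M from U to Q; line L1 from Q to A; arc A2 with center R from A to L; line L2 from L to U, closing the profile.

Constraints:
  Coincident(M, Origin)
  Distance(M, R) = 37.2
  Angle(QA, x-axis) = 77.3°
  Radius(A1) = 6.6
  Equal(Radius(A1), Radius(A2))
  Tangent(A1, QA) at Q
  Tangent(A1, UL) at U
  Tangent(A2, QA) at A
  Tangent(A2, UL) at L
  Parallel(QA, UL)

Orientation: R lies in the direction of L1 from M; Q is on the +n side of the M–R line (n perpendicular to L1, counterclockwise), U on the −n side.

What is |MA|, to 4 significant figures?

37.78

The slot axis is L1's direction at 77.3°, so u = (cos 77.3°, sin 77.3°) = (0.2198, 0.9755) and n = (−sin 77.3°, cos 77.3°) = (-0.9755, 0.2198). M is at the origin and R lies 37.2 along u from M, so R = 37.2·u = (8.178, 36.29). Tangency of A1 to both parallel lines with radius 6.6 puts Q and U at M ± 6.6·n: Q = (-6.439, 1.451), U = (6.439, -1.451). Equal radii place A and L the same way about R: A = R + 6.6·n = (1.740, 37.74), L = R − 6.6·n = (14.62, 34.84). Then |MA| = |A − M| = 37.78.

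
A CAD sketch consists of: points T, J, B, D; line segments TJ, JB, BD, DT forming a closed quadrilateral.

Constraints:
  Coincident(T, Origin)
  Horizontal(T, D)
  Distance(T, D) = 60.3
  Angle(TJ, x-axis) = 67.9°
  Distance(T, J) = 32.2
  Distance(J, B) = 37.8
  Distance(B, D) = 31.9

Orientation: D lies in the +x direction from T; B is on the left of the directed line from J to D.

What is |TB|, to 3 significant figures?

58.3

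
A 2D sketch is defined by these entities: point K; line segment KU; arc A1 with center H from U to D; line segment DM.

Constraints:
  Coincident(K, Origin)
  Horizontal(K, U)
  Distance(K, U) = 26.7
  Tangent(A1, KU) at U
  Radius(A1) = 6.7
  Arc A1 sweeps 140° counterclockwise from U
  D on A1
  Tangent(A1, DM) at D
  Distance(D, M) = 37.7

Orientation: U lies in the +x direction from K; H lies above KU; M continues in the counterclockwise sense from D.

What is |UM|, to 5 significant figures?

43.641

On A1, U sits at bearing -90° from H; a 140° counterclockwise sweep puts D at bearing 50°, so D = H + 6.7·(cos 50°, sin 50°) = (31.007, 11.832). A1 meets DM tangentially, so HD is at right angles to DM, so DM runs along (−sin 50°, cos 50°); with |DM| = 37.7, M = (2.1268, 36.066). Then |UM| = |M − U| = 43.641.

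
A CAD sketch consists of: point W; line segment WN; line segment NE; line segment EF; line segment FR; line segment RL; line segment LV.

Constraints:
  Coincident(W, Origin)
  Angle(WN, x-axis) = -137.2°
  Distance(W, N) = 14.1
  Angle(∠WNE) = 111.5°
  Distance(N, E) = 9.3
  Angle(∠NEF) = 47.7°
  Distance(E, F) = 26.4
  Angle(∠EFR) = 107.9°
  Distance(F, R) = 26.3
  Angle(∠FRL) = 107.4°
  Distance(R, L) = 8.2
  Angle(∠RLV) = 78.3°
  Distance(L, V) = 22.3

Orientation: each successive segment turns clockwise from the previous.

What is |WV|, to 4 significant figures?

7.481

∠FRL = 107.4° gives RL at -122.7° from the x-axis; with |RL| = 8.2, L = (18.19, -22.73). ∠RLV = 78.3° gives LV at 135.6° from the x-axis; with |LV| = 22.3, V = (2.259, -7.132). Then |WV| = |V − W| = 7.481.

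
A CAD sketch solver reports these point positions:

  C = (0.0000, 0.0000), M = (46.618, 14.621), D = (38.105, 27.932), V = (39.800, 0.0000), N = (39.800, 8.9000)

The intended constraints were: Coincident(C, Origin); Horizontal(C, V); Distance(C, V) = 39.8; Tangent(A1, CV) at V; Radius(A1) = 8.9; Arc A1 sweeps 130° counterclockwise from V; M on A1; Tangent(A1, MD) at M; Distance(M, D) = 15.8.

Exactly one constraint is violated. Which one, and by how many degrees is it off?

Tangent(A1, MD) at M — off by 7.40°.

C = (0.00, 0.00) ✓; C.y = 0.00, V.y = 0.00 ✓; |CV| = 39.80 ✓; ∠(NV, VC) = 90.00° ✓; |NV| = 8.900 ✓; bearing(N→M) − bearing(N→V) = 130.0° ✓; |NM| = 8.900 ✓; ∠(NM, MD) = 97.40° ✗; |MD| = 15.80 ✓.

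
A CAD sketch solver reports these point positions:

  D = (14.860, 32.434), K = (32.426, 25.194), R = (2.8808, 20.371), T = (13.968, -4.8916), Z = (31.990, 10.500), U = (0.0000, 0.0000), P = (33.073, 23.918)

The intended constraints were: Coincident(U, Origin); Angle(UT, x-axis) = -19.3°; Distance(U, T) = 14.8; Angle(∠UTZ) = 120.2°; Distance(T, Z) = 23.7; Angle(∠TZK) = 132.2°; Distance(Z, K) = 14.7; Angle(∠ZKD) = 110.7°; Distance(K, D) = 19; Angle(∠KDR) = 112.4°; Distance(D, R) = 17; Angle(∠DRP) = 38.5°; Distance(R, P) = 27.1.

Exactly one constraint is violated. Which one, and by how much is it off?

Distance(R, P) = 27.1 — off by 3.30.

U = (0.00, 0.00) ✓; UT at -19.30° ✓; |UT| = 14.80 ✓; ∠UTZ = 120.2° ✓; |TZ| = 23.70 ✓; ∠TZK = 132.2° ✓; |ZK| = 14.70 ✓; ∠ZKD = 110.7° ✓; |KD| = 19.00 ✓; ∠KDR = 112.4° ✓; |DR| = 17.00 ✓; ∠DRP = 38.50° ✓; |RP| = 30.40 ✗.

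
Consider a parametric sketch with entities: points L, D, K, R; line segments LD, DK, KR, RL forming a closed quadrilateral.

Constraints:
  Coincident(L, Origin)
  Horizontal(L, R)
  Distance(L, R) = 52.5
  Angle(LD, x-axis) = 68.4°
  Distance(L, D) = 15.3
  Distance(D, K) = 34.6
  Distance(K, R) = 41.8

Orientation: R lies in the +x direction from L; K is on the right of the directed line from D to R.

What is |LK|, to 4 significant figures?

24.38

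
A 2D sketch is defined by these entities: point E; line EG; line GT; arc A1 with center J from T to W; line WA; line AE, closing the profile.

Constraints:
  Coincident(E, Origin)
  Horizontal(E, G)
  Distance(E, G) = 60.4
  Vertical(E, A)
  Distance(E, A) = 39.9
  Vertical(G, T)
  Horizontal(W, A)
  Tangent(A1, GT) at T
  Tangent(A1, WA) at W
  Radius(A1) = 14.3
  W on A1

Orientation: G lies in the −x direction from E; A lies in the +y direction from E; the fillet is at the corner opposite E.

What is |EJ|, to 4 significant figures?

52.73

E is at the origin; EG is horizontal with |EG| = 60.4 and G on the −x side, so G = (-60.40, 0.000). EA is vertical with |EA| = 39.9 and A on the +y side, so A = (0.000, 39.90). The virtual corner opposite E is at (-60.40, 39.90). The tangent condition forces JT to be normal to GT and A1 meets WA tangentially, so JW is at right angles to WA, with radius 14.3, so the center J sits 14.3 in from both sides at J = (-46.10, 25.60). Then |EJ| = |J − E| = 52.73.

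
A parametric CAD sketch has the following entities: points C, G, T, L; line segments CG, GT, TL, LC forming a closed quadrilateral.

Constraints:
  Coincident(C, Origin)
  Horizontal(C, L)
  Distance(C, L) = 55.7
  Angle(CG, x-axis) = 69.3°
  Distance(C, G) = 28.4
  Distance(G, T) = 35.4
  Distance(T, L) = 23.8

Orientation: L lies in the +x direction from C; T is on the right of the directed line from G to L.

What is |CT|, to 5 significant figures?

31.957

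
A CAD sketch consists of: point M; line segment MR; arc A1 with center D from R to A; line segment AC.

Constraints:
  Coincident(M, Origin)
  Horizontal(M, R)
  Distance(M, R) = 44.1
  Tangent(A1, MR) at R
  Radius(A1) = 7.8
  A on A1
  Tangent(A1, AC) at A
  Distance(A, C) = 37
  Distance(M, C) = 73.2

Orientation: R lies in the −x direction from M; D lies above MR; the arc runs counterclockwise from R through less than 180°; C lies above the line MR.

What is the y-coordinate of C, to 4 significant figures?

42.19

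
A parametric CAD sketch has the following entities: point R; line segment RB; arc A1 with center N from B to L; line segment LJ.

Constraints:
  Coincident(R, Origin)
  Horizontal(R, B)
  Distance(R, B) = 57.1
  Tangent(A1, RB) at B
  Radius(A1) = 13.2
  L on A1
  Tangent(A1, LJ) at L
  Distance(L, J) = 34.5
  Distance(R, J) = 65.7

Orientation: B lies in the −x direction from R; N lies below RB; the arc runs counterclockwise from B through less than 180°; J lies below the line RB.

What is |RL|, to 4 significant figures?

70.59

R is at the origin; RB is horizontal with |RB| = 57.1 and B on the −x side, so B = (-57.10, 0.000). The tangent condition forces NB to be normal to RB, so N = B + (0, -13.2) = (-57.10, -13.20). Since NL ⟂ LJ (tangency), |NJ| = √(13.2² + 34.5²) = 36.94 regardless of where L sits on A1. So J lies on both circle(R, 65.7) and circle(N, 36.94); the below-RB intersection is J = (-44.82, -48.04). L is the foot of the tangent from J: L = (-67.16, -21.75).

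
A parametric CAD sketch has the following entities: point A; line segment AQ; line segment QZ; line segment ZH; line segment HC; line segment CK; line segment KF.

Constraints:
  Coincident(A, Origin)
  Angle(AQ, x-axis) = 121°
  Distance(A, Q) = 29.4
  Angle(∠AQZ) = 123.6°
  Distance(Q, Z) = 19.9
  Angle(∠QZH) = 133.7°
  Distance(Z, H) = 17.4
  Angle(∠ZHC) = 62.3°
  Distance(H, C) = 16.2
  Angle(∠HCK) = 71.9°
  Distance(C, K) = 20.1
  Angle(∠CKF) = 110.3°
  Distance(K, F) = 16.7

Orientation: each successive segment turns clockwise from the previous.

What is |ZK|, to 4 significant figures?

4.144

A is at the origin; AQ runs at 121.0° with length 29.4, so Q = (-15.14, 25.20). ∠AQZ = 123.6° gives QZ at 64.60° from the x-axis; with |QZ| = 19.9, Z = (-6.606, 43.18). ∠QZH = 133.7° gives ZH at 18.30° from the x-axis; with |ZH| = 17.4, H = (9.914, 48.64). ∠ZHC = 62.3° gives HC at -99.40° from the x-axis; with |HC| = 16.2, C = (7.268, 32.66). ∠HCK = 71.9° gives CK at 152.5° from the x-axis; with |CK| = 20.1, K = (-10.56, 41.94). Then |ZK| = |K − Z| = 4.144.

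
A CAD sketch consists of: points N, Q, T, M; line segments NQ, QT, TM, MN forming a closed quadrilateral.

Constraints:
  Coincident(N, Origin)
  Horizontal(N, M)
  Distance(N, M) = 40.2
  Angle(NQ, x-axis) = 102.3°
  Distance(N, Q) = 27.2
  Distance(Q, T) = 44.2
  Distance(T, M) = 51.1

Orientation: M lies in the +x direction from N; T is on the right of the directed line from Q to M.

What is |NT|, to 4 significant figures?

19.22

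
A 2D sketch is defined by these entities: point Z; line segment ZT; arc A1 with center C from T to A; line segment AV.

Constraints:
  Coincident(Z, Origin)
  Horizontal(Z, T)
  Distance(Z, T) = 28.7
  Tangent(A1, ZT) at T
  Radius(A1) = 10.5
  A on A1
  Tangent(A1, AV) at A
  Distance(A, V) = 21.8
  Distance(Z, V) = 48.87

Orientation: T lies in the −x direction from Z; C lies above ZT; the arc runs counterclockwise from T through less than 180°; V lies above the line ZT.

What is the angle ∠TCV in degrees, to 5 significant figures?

164.12°

Z is at the origin; Z and T share the same y with |ZT| = 28.7 and T on the −x side, so T = (-28.700, 0.0000). The tangent condition forces CT to be normal to ZT, so C = T + (0, 10.5) = (-28.700, 10.500). Since CA ⟂ AV (tangency), |CV| = √(10.5² + 21.8²) = 24.197 regardless of where A sits on A1. So V lies on both circle(Z, 48.87) and circle(C, 24.197); the above-ZT intersection is V = (-35.322, 33.773). A is the foot of the tangent from V: A = (-20.848, 17.471).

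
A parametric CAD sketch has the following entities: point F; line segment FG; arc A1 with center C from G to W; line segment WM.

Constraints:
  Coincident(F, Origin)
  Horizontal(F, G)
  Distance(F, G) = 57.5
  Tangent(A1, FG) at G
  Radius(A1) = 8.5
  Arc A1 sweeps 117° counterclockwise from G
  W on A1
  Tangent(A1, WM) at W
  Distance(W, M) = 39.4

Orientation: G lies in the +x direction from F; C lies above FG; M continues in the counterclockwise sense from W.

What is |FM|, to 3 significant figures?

66.9

On A1, G sits at bearing -90° from C; a 117° counterclockwise sweep puts W at bearing 27°, so W = C + 8.5·(cos 27°, sin 27°) = (65.1, 12.4). Tangency of A1 to WM means the radius CW is perpendicular to WM, so WM runs along (−sin 27°, cos 27°); with |WM| = 39.4, M = (47.2, 47.5). Then |FM| = |M − F| = 66.9.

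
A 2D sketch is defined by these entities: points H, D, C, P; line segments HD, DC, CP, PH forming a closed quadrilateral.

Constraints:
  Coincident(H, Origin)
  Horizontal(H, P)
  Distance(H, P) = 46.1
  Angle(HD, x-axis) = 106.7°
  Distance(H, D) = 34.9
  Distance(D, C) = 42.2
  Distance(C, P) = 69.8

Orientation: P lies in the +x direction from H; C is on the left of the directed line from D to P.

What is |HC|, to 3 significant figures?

66.9

H is at the origin; H and P share the same y with |HP| = 46.1 and P in +x, so P = (46.1, 0). HD runs at 106.7° with |HD| = 34.9, so D = (-10.0, 33.4). C is determined by |DC| = 42.2 and |CP| = 69.8 together: it lies at the intersection of circle(D, 42.2) and circle(P, 69.8). With |DP| = 65.3, the foot of the radical line on DP is 9.01 from D and the perpendicular offset is √(42.2² − 9.01²) = 41.2. Taking the left-of-DP solution: C = (18.8, 64.2).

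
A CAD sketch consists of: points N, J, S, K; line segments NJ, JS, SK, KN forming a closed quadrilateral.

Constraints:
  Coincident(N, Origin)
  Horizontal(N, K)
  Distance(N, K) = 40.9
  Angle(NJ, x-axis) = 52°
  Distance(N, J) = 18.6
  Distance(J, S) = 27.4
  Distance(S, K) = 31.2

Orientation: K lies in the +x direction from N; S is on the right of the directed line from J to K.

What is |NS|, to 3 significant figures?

17.8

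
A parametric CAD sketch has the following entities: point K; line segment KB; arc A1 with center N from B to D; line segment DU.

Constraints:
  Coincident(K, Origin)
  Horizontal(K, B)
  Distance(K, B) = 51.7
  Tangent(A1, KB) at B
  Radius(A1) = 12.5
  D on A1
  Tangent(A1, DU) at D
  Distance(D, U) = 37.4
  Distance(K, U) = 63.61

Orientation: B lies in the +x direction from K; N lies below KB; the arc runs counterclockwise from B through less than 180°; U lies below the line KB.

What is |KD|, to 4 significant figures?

41.16

K is at the origin; K and B share the same y with |KB| = 51.7 and B on the +x side, so B = (51.70, 0.000). Tangency of A1 to KB means the radius NB is perpendicular to KB, so N = B + (0, -12.5) = (51.70, -12.50). Since ND ⟂ DU (tangency), |NU| = √(12.5² + 37.4²) = 39.43 regardless of where D sits on A1. So U lies on both circle(K, 63.61) and circle(N, 39.43); the below-KB intersection is U = (39.38, -49.96). D is the foot of the tangent from U: D = (39.20, -12.56).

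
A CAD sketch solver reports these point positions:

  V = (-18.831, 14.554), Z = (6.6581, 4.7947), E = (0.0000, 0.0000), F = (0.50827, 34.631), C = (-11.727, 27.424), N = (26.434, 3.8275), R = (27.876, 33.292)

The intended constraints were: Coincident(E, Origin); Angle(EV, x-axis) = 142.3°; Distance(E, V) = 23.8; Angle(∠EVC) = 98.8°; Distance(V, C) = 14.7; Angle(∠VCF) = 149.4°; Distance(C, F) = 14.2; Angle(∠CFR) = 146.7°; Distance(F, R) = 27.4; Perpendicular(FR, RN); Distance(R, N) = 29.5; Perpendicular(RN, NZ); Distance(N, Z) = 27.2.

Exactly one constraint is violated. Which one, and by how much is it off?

Distance(N, Z) = 27.2 — off by 7.40.

E = (0.00, 0.00) ✓; EV at 142.3° ✓; |EV| = 23.80 ✓; ∠EVC = 98.80° ✓; |VC| = 14.70 ✓; ∠VCF = 149.4° ✓; |CF| = 14.20 ✓; ∠CFR = 146.7° ✓; |FR| = 27.40 ✓; ∠(FR, RN) = 90.00° ✓; |RN| = 29.50 ✓; ∠(RN, NZ) = 90.00° ✓; |NZ| = 19.80 ✗.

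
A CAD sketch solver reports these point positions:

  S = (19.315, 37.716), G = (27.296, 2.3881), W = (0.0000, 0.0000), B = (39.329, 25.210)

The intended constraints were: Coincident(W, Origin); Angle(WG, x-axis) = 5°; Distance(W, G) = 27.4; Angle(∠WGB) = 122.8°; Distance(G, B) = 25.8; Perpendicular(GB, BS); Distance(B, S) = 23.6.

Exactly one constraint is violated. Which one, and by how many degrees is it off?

Perpendicular(GB, BS) — off by 4.20°.

W = (0.00, 0.00) ✓; WG at 5.000° ✓; |WG| = 27.40 ✓; ∠WGB = 122.8° ✓; |GB| = 25.80 ✓; ∠(GB, BS) = 85.80° ✗; |BS| = 23.60 ✓.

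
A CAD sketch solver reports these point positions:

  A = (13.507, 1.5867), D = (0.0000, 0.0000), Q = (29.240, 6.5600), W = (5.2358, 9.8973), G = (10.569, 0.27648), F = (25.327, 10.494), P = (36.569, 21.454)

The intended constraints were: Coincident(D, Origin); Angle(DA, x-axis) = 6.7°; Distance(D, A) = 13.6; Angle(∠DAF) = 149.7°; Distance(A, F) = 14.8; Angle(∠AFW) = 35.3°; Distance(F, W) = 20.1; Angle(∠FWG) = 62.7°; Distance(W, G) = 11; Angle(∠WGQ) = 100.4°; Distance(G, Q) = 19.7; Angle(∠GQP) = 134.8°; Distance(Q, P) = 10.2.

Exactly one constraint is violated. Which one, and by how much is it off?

Distance(Q, P) = 10.2 — off by 6.40.

D = (0.00, 0.00) ✓; DA at 6.700° ✓; |DA| = 13.60 ✓; ∠DAF = 149.7° ✓; |AF| = 14.80 ✓; ∠AFW = 35.30° ✓; |FW| = 20.10 ✓; ∠FWG = 62.70° ✓; |WG| = 11.00 ✓; ∠WGQ = 100.4° ✓; |GQ| = 19.70 ✓; ∠GQP = 134.8° ✓; |QP| = 16.60 ✗.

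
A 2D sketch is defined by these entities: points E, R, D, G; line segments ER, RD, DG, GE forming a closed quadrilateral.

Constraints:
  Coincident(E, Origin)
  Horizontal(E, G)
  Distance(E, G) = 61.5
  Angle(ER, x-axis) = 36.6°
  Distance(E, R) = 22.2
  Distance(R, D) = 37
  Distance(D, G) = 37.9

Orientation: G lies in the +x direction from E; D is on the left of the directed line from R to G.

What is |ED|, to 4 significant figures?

59.20

E is at the origin; E and G share the same y with |EG| = 61.5 and G in +x, so G = (61.5, 0). ER runs at 36.6° with |ER| = 22.2, so R = (17.82, 13.24). D is determined by |RD| = 37.0 and |DG| = 37.9 together: it lies at the intersection of circle(R, 37.0) and circle(G, 37.9). With |RG| = 45.64, the foot of the radical line on RG is 22.08 from R and the perpendicular offset is √(37.0² − 22.08²) = 29.69. Taking the left-of-RG solution: D = (47.56, 35.25).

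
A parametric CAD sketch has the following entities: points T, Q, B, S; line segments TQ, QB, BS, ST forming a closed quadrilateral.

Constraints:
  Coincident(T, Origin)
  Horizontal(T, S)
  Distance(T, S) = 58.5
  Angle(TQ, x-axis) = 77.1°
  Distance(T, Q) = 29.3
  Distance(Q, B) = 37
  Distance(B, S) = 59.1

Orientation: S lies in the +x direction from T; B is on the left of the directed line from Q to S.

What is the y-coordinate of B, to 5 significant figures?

53.658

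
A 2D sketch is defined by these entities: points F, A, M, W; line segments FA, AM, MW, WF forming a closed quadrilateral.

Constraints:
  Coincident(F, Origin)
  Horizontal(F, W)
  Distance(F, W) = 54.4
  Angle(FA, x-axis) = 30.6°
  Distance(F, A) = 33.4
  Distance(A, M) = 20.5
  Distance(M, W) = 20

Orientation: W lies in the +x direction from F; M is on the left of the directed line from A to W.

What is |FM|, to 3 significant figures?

52.8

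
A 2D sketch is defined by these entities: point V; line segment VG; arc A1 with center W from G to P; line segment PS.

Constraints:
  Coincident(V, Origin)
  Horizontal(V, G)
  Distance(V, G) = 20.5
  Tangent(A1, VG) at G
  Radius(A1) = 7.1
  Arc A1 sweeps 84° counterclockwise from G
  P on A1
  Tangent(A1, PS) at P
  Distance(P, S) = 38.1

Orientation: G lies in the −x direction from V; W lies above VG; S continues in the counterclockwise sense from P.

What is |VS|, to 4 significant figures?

45.25

V is at the origin; V and G share the same y with |VG| = 20.5 and G on the −x side, so G = (-20.50, 0.000). Tangency of A1 to VG means the radius WG is perpendicular to VG, so W = G + (0, 7.1) = (-20.50, 7.100). On A1, G sits at bearing -90° from W; an 84° counterclockwise sweep puts P at bearing -6°, so P = W + 7.1·(cos -6°, sin -6°) = (-13.44, 6.358). A1 meets PS tangentially, so WP is at right angles to PS, so PS runs along (−sin -6°, cos -6°); with |PS| = 38.1, S = (-9.456, 44.25). Then |VS| = |S − V| = 45.25.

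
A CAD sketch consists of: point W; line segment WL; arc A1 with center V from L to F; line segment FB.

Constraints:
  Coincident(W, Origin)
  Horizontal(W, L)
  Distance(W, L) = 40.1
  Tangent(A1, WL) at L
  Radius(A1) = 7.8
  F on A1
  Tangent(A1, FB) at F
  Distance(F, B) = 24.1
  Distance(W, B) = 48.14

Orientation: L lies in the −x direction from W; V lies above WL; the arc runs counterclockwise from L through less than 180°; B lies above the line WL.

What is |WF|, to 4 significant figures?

33.53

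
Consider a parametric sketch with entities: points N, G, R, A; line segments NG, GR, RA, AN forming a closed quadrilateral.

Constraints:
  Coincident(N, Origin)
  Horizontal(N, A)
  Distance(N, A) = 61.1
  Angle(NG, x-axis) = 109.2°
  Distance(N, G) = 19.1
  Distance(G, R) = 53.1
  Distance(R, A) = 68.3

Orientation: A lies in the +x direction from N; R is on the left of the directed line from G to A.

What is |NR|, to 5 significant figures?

65.206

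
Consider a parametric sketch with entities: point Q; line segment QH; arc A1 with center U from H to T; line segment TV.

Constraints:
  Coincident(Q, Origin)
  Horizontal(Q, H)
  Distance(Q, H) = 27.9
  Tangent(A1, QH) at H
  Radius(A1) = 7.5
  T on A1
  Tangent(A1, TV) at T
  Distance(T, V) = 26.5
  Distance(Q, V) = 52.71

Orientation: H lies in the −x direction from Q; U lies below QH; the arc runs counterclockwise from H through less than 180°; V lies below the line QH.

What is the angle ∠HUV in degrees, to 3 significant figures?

147°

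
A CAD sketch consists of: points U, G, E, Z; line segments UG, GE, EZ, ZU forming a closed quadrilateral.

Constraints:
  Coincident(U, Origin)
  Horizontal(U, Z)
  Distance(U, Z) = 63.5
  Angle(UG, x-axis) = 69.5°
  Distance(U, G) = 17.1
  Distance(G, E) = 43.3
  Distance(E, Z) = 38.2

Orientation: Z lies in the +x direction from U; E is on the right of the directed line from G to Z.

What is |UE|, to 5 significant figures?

36.382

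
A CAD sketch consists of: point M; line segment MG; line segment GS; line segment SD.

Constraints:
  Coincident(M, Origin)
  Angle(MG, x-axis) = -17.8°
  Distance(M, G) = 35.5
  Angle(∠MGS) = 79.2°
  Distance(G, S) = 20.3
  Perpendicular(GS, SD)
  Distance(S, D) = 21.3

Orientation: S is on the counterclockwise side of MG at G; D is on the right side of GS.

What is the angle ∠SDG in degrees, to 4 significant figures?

43.62°

∠MGS = 79.2°, so GS runs at -17.8° + (180° − 79.2°) = 83.00° from the x-axis; with |GS| = 20.3, S = G + 20.3·(cos 83.00°, sin 83.00°) = (36.27, 9.297). GS ⟂ SD; with |SD| = 21.3 on the right of GS, D = S + 21.3·(0.9925, -0.1219) = (57.42, 6.701). Then cos ∠SDG = DS·DG / (|DS||DG|), giving 43.62°.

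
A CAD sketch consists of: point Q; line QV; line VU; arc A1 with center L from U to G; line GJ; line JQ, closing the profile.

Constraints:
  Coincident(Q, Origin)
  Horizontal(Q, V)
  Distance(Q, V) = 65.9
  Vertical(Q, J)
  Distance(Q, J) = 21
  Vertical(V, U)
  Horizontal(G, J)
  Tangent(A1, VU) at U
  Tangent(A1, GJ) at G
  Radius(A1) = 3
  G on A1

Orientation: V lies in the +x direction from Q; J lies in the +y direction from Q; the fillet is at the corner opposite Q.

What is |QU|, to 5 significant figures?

68.314

The virtual corner opposite Q is at (65.900, 21.000). The tangent condition forces LU to be normal to VU and A1 meets GJ tangentially, so LG is at right angles to GJ, with radius 3.0, so the center L sits 3.0 in from both sides at L = (62.900, 18.000). That places the tangent points at U = (65.900, 18.000) on VU and G = (62.900, 21.000) on GJ. Then |QU| = |U − Q| = 68.314.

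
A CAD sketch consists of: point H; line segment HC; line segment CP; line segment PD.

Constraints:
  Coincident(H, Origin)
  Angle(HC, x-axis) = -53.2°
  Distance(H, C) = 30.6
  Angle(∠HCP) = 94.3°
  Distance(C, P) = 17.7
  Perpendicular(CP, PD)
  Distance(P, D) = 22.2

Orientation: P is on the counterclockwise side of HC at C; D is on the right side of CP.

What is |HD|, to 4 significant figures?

56.38

H is at the origin; HC runs at -53.2° with length 30.6, so C = 30.6·(cos -53.2°, sin -53.2°) = (18.33, -24.50). ∠HCP = 94.3°, so CP runs at -53.2° + (180° − 94.3°) = 32.50° from the x-axis; with |CP| = 17.7, P = C + 17.7·(cos 32.50°, sin 32.50°) = (33.26, -14.99). The perpendicularity gives PD at right angles to CP; with |PD| = 22.2 on the right of CP, D = P + 22.2·(0.5373, -0.8434) = (45.19, -33.72). Then |HD| = |D − H| = 56.38.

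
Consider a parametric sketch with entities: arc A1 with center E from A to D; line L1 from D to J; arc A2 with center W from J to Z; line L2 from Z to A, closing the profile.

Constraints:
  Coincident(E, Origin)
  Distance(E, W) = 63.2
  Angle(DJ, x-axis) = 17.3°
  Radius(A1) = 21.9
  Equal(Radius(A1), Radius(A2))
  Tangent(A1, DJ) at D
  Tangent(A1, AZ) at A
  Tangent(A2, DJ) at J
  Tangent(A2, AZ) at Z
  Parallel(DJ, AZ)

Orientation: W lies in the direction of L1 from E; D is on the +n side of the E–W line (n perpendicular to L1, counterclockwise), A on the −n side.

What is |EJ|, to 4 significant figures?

66.89

The slot axis is L1's direction at 17.3°, so u = (cos 17.3°, sin 17.3°) = (0.9548, 0.2974) and n = (−sin 17.3°, cos 17.3°) = (-0.2974, 0.9548). E is at the origin and W lies 63.2 along u from E, so W = 63.2·u = (60.34, 18.79). Tangency of A1 to both parallel lines with radius 21.9 puts D and A at E ± 21.9·n: D = (-6.513, 20.91), A = (6.513, -20.91). Equal radii place J and Z the same way about W: J = W + 21.9·n = (53.83, 39.70), Z = W − 21.9·n = (66.85, -2.115). Then |EJ| = |J − E| = 66.89.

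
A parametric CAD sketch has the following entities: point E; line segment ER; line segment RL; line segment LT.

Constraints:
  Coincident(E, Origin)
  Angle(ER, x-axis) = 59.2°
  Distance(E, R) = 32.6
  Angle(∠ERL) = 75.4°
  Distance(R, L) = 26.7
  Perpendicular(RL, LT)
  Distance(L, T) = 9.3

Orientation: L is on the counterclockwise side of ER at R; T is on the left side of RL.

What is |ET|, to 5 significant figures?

28.923

E is at the origin; ER runs at 59.2° with length 32.6, so R = 32.6·(cos 59.2°, sin 59.2°) = (16.693, 28.002). ∠ERL = 75.4°, so RL runs at 59.2° + (180° − 75.4°) = 163.80° from the x-axis; with |RL| = 26.7, L = R + 26.7·(cos 163.80°, sin 163.80°) = (-8.9472, 35.451). RL ⟂ LT; with |LT| = 9.3 on the left of RL, T = L + 9.3·(-0.27899, -0.96029) = (-11.542, 26.520). Then |ET| = |T − E| = 28.923.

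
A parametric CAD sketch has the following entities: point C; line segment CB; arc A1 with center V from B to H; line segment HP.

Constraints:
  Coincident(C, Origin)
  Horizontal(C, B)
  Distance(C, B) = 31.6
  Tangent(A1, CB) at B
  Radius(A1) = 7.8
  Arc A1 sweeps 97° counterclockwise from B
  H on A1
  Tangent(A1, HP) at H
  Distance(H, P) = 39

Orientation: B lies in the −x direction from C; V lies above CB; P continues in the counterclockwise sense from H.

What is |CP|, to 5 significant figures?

55.417

C is at the origin; C and B share the same y with |CB| = 31.6 and B on the −x side, so B = (-31.600, 0.0000). The tangent condition forces VB to be normal to CB, so V = B + (0, 7.8) = (-31.600, 7.8000). On A1, B sits at bearing -90° from V; a 97° counterclockwise sweep puts H at bearing 7°, so H = V + 7.8·(cos 7°, sin 7°) = (-23.858, 8.7506). Since A1 is tangent to HP there, VH ⟂ HP, so HP runs along (−sin 7°, cos 7°); with |HP| = 39.0, P = (-28.611, 47.460). Then |CP| = |P − C| = 55.417.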